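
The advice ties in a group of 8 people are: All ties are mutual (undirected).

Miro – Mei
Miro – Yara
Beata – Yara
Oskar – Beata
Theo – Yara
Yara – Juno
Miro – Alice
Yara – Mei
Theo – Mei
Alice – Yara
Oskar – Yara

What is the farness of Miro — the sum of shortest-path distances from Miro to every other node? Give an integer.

Distances from Miro: Alice:1, Beata:2, Juno:2, Mei:1, Oskar:2, Theo:2, Yara:1.
Sum = 1 + 2 + 2 + 1 + 2 + 2 + 1 = 11.

11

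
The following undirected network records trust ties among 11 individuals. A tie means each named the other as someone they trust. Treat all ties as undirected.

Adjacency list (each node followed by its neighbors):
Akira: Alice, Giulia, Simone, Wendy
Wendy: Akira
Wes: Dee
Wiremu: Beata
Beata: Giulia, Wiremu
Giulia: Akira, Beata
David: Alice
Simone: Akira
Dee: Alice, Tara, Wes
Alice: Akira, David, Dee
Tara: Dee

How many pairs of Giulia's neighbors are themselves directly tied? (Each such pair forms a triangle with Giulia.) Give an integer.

0

Giulia's neighbors are Akira and Beata, but none of them are tied to each other, so no triangle contains Giulia.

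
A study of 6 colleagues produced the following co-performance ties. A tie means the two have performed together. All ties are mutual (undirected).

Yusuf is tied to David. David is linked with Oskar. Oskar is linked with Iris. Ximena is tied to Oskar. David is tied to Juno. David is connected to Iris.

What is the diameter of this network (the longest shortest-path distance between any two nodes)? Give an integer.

Eccentricity of each node (its greatest distance to any other): David:2, Iris:2, Juno:3, Oskar:2, Ximena:3, Yusuf:3.
The maximum eccentricity is 3, realized for instance by the pair Ximena–Yusuf via Ximena – Oskar – David – Yusuf. So the diameter is 3.

3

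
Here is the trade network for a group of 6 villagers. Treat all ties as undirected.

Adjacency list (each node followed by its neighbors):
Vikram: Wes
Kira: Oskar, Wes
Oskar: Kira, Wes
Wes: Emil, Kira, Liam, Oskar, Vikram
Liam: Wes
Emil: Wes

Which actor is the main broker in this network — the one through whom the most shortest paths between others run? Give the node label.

Unnormalized betweenness of each node: Emil:0, Kira:0, Liam:0, Oskar:0, Vikram:0, Wes:9.
Wes has the largest value, 9, making it the main broker — the node through which the most shortest paths run.

Wes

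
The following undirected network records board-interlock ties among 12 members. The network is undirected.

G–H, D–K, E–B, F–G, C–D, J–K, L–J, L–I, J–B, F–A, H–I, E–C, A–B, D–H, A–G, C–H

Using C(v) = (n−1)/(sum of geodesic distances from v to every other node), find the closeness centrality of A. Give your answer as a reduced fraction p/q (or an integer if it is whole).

Distances from A: B:1, C:3, D:3, E:2, F:1, G:1, H:2, I:3, J:2, K:3, L:3. Sum = 24.
n = 12, so closeness = 11/24.

11/24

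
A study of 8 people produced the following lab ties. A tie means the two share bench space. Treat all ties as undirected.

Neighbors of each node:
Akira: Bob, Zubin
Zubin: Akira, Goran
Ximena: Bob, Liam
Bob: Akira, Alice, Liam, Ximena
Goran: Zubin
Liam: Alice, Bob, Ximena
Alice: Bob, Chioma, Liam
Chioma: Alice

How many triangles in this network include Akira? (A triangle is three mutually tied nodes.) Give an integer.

Akira's neighbors are Bob and Zubin, but none of them are tied to each other, so no triangle contains Akira.

0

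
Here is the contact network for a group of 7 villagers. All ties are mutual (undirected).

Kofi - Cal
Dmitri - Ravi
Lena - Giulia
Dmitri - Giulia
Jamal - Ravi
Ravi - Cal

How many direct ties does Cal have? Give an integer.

Cal is directly tied to Kofi and Ravi. That is 2 neighbors, so the degree of Cal is 2.

2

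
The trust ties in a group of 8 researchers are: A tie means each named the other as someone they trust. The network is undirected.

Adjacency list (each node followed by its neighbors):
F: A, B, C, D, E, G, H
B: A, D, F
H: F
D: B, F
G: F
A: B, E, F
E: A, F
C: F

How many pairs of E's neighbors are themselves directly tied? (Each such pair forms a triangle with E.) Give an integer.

1

E's neighbors: A and F.
Neighbor pairs that are themselves tied: E–A–F. Each forms one triangle with E, for 1 in total.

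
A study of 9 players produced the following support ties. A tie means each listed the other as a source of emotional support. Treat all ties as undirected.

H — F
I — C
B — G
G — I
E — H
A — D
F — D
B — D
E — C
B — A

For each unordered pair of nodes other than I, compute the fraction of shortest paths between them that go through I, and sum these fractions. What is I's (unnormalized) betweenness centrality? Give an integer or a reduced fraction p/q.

11/2

Pairs whose geodesics pass through I — C–D: 1/2; C–A: 1; C–B: 1; C–G: 1; E–B: 1/2; E–G: 1; H–G: 1/2.
All other pairs contribute 0.
Summing the contributions gives betweenness(I) = 11/2.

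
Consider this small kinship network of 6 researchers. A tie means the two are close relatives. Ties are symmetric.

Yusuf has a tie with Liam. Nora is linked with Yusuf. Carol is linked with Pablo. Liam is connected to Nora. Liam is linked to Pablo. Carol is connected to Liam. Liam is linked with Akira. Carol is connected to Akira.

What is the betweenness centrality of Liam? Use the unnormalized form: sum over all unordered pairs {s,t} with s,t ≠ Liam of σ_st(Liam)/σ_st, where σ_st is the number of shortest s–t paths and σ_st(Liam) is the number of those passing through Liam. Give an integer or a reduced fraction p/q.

13/2

Pairs whose geodesics pass through Liam — Pablo–Nora: 1; Pablo–Akira: 1/2; Pablo–Yusuf: 1; Nora–Akira: 1; Nora–Carol: 1; Akira–Yusuf: 1; Carol–Yusuf: 1.
All other pairs contribute 0.
Summing the contributions gives betweenness(Liam) = 13/2.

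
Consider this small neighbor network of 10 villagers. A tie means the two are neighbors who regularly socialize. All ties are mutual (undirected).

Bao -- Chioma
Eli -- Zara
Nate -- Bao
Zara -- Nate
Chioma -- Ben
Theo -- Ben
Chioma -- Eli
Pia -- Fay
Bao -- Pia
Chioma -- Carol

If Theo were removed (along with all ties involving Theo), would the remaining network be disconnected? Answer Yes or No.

No

Even without Theo, every remaining node can still reach every other (the residual graph is connected), so Theo is not a cut vertex.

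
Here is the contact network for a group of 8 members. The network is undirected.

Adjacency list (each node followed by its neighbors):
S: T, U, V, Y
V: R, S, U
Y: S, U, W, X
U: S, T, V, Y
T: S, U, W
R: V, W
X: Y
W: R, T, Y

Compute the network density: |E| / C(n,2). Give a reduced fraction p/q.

There are 12 edges and 8 nodes, so the maximum possible is C(8,2) = 28.
Density = 12/28 = 3/7.

3/7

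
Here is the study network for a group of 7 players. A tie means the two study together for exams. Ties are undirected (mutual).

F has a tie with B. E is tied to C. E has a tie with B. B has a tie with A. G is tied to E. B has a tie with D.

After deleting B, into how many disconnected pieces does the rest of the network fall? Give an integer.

Without B, the remaining ties split the others into: {A}; {D}; {C, E, G}; {F}.
That's 4 separate components.

4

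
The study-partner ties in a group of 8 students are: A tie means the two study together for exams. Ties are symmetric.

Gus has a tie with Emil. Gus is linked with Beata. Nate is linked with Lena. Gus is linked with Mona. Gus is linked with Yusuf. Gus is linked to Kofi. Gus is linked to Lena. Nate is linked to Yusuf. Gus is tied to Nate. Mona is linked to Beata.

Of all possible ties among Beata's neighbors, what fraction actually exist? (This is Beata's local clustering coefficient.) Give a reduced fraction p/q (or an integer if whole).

1

Beata's neighbors: Gus and Mona (k = 2).
Possible neighbor pairs: C(2,2) = 1. Edges among them: Gus–Mona → e = 1.
Clustering(Beata) = 1/1.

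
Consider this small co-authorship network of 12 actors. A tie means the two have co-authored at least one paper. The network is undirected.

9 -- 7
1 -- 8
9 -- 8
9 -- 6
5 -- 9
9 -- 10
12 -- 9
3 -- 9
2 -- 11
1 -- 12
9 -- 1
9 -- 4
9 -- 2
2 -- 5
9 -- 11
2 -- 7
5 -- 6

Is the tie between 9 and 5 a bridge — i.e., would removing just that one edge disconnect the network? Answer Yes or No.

No

Even without that edge, 9 still reaches 5 via 9 – 2 – 5, so the network stays connected. Not a bridge.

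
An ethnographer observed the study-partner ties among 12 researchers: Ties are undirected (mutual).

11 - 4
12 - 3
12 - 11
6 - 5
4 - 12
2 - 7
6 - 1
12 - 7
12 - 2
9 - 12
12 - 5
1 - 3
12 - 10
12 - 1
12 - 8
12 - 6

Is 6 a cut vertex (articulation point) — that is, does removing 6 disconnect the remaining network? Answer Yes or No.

No

Even without 6, every remaining node can still reach every other (the residual graph is connected), so 6 is not a cut vertex.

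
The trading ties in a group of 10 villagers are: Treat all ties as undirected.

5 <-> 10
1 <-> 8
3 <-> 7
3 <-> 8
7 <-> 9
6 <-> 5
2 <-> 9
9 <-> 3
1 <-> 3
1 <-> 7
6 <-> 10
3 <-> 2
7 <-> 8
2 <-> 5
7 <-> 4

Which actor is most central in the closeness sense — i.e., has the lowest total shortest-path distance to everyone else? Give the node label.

3

Farness (sum of distances to all others) for each node — 1:20, 2:16, 3:15, 4:26, 5:20, 6:27, 7:18, 8:20, 9:17, 10:27.
The smallest farness is 15, for 3, so 3 has the highest closeness.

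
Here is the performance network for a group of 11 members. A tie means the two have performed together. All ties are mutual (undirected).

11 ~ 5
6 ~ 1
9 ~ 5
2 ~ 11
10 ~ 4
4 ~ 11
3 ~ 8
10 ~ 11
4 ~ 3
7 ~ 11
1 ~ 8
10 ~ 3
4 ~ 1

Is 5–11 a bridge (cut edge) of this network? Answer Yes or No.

Yes

Without the 5–11 edge there is no alternate route between 5 and 11, so the network disconnects. It is a bridge.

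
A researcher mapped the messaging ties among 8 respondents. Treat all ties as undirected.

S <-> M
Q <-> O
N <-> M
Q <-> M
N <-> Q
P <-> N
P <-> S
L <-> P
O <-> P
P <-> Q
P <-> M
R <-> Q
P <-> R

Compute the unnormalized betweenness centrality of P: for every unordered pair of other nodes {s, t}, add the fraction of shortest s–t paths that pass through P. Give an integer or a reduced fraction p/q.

23/2

Pairs whose geodesics pass through P — R–N: 1/2; R–M: 1/2; R–S: 1; R–O: 1/2; R–L: 1; N–S: 1/2; N–O: 1/2; N–L: 1; M–O: 1/2; M–L: 1; S–O: 1; S–L: 1; S–Q: 1/2; O–L: 1 … (+1 more pairs).
All other pairs contribute 0.
Summing the contributions gives betweenness(P) = 23/2.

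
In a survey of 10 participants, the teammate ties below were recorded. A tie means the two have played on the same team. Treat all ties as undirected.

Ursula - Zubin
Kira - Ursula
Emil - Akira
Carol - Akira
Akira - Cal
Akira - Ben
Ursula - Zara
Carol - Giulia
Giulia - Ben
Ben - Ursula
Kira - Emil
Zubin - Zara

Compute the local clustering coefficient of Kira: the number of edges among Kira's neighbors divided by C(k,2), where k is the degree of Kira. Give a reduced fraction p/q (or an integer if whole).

Kira's neighbors: Emil and Ursula (k = 2).
Possible neighbor pairs: C(2,2) = 1. Edges among them: none → e = 0.
Clustering(Kira) = 0/1.

0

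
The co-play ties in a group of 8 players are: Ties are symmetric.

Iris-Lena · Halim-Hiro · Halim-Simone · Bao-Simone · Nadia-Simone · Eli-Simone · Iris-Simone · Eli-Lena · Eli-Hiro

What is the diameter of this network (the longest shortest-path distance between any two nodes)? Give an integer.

Eccentricity of each node (its greatest distance to any other): Bao:3, Eli:2, Halim:3, Hiro:3, Iris:3, Lena:3, Nadia:3, Simone:2.
The maximum eccentricity is 3, realized for instance by the pair Lena–Nadia via Lena – Eli – Simone – Nadia. So the diameter is 3.

3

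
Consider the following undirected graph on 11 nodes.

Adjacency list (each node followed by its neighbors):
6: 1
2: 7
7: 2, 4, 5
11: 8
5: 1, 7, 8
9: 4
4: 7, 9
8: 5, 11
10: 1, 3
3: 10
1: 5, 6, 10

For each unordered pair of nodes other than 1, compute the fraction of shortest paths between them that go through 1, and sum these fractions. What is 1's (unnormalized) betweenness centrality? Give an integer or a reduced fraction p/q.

Pairs whose geodesics pass through 1 — 6–5: 1; 6–7: 1; 6–9: 1; 6–11: 1; 6–2: 1; 6–8: 1; 6–10: 1; 6–3: 1; 6–4: 1; 5–10: 1; 5–3: 1; 7–10: 1; 7–3: 1; 9–10: 1 … (+9 more pairs).
All other pairs contribute 0.
Summing the contributions gives betweenness(1) = 23.

23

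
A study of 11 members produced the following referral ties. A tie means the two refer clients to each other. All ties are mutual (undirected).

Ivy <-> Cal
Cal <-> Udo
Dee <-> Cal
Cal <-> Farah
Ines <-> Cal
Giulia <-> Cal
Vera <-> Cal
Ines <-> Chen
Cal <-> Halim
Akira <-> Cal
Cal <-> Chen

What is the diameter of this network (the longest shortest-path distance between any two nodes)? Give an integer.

2

Eccentricity of each node (its greatest distance to any other): Akira:2, Cal:1, Chen:2, Dee:2, Farah:2, Giulia:2, Halim:2, Ines:2, Ivy:2, Udo:2, Vera:2.
The maximum eccentricity is 2, realized for instance by the pair Halim–Dee via Halim – Cal – Dee. So the diameter is 2.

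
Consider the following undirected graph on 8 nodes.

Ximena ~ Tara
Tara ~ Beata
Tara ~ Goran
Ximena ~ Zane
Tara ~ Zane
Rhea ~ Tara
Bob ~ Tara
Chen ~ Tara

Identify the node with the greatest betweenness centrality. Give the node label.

Tara

Unnormalized betweenness of each node: Beata:0, Bob:0, Chen:0, Goran:0, Rhea:0, Tara:20, Ximena:0, Zane:0.
Tara has the largest value, 20, making it the main broker — the node through which the most shortest paths run.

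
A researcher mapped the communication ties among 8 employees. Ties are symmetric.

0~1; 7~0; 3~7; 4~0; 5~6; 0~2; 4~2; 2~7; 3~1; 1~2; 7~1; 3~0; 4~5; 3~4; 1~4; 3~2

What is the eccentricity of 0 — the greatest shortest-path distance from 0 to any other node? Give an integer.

3

Distances from 0: 1:1, 2:1, 3:1, 4:1, 5:2, 6:3, 7:1.
The largest is 3 (to 6), so the eccentricity of 0 is 3.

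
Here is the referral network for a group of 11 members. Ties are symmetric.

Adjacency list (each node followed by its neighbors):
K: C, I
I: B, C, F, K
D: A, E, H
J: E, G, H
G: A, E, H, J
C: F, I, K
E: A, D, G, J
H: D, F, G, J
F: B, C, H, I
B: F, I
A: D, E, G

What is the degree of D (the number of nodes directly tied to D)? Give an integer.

D is directly tied to A, E, and H. That is 3 neighbors, so the degree of D is 3.

3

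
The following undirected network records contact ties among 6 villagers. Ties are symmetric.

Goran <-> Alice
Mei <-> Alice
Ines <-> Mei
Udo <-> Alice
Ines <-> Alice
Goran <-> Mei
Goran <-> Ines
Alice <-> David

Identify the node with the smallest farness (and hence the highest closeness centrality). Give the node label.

Farness (sum of distances to all others) for each node — Alice:5, David:9, Goran:7, Ines:7, Mei:7, Udo:9.
The smallest farness is 5, for Alice, so Alice has the highest closeness.

Alice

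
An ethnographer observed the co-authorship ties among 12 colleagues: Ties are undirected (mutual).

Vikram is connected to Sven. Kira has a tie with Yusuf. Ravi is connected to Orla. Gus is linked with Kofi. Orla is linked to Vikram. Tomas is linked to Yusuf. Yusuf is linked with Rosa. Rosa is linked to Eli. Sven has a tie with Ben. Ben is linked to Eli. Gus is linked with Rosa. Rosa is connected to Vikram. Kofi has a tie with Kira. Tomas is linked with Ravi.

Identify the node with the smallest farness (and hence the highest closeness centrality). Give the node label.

Farness (sum of distances to all others) for each node — Ben:31, Eli:26, Gus:26, Kira:29, Kofi:31, Orla:28, Ravi:31, Rosa:19, Sven:29, Tomas:28, Vikram:22, Yusuf:22.
The smallest farness is 19, for Rosa, so Rosa has the highest closeness.

Rosa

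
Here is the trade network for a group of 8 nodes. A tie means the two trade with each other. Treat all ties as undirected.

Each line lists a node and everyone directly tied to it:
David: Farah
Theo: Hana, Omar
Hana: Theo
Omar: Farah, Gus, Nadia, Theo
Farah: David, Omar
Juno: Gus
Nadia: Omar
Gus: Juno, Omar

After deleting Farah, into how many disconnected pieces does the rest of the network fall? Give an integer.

2

Without Farah, the remaining ties split the others into: {Gus, Hana, Juno, Nadia, Omar, Theo}; {David}.
That's 2 separate components.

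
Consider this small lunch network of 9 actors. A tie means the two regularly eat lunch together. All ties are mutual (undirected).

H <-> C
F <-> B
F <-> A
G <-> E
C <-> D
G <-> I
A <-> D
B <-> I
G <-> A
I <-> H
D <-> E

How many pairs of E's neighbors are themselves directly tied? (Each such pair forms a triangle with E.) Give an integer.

E's neighbors are D and G, but none of them are tied to each other, so no triangle contains E.

0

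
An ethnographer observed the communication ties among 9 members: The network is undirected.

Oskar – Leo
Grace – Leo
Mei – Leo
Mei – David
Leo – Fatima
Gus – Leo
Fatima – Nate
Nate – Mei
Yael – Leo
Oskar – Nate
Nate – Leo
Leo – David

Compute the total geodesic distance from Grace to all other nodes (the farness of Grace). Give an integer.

15

Distances from Grace: David:2, Fatima:2, Gus:2, Leo:1, Mei:2, Nate:2, Oskar:2, Yael:2.
Sum = 2 + 2 + 2 + 1 + 2 + 2 + 2 + 2 = 15.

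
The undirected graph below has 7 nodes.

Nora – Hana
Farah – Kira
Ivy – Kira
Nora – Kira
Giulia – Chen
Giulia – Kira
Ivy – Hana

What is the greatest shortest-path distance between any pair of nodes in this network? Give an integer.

Eccentricity of each node (its greatest distance to any other): Chen:4, Farah:3, Giulia:3, Hana:4, Ivy:3, Kira:2, Nora:3.
The maximum eccentricity is 4, realized for instance by the pair Hana–Chen via Hana – Ivy – Kira – Giulia – Chen. So the diameter is 4.

4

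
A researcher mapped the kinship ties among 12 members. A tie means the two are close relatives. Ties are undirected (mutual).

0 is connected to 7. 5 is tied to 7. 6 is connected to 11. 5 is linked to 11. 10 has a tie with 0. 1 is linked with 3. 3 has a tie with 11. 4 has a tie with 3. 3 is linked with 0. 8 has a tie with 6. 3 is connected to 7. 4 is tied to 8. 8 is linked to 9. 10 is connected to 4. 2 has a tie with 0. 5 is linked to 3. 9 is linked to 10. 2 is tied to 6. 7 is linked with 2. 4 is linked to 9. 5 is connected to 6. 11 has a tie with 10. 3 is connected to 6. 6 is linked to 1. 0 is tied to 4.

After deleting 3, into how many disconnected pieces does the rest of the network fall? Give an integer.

3's neighbors (0, 1, 4, 5, 6, 7, and 11) remain reachable from one another through other ties, so the rest of the network stays in one piece.

1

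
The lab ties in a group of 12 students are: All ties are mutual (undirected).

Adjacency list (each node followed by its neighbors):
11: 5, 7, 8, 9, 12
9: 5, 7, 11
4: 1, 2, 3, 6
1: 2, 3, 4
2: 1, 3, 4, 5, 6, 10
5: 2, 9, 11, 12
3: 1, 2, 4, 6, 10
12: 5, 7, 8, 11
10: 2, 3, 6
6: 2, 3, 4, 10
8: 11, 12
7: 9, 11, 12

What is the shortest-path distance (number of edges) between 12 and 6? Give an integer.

One shortest route is 12 – 5 – 2 – 6, which uses 3 edges, and at distance 2 from 12 we only reach {2, 9}, which does not include 6. So d(12,6) = 3.

3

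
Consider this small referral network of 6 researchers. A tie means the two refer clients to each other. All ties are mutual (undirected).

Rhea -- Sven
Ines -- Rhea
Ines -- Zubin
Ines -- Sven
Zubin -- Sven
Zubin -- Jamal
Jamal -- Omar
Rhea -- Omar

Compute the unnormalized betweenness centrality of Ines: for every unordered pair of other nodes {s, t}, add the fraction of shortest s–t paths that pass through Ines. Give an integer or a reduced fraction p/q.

Pairs whose geodesics pass through Ines — Rhea–Zubin: 1/2.
All other pairs contribute 0.
Summing the contributions gives betweenness(Ines) = 1/2.

1/2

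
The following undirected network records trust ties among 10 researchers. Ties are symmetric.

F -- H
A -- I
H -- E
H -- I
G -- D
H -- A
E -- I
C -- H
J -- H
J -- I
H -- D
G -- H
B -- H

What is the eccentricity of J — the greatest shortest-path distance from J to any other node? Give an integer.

2

Distances from J: A:2, B:2, C:2, D:2, E:2, F:2, G:2, H:1, I:1.
The largest is 2 (to D, G, A, C, F, E, and B), so the eccentricity of J is 2.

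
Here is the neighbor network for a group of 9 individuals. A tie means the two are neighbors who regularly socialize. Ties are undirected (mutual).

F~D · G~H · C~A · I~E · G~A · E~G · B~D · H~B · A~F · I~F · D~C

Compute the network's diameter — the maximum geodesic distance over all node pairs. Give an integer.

Eccentricity of each node (its greatest distance to any other): A:3, B:3, C:3, D:3, E:3, F:3, G:3, H:3, I:3.
The maximum eccentricity is 3, realized for instance by the pair H–C via H – B – D – C. So the diameter is 3.

3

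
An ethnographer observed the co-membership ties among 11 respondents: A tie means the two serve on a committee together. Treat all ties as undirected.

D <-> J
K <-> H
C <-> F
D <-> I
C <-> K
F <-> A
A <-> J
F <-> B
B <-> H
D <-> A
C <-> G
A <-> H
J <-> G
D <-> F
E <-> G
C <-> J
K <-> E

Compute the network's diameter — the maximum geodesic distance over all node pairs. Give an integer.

Eccentricity of each node (its greatest distance to any other): A:3, B:3, C:3, D:3, E:4, F:3, G:3, H:3, I:4, J:3, K:4.
The maximum eccentricity is 4, realized for instance by the pair I–E via I – D – J – G – E. So the diameter is 4.

4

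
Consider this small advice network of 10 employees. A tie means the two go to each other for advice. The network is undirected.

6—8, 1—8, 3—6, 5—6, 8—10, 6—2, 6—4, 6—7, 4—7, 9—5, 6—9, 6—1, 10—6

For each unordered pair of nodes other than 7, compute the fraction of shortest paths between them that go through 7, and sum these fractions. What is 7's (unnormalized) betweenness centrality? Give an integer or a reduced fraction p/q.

No shortest path between any pair of other nodes passes through 7.
Summing the contributions gives betweenness(7) = 0.

0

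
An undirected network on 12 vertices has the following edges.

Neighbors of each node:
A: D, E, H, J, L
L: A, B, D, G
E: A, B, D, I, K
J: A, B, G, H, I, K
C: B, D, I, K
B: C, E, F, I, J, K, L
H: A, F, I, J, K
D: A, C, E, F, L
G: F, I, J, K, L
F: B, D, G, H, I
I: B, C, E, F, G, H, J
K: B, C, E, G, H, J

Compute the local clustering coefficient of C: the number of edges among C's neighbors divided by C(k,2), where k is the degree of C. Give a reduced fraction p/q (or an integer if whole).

C's neighbors: B, D, I, and K (k = 4).
Possible neighbor pairs: C(4,2) = 6. Edges among them: B–I, B–K → e = 2.
Clustering(C) = 2/6 = 1/3.

1/3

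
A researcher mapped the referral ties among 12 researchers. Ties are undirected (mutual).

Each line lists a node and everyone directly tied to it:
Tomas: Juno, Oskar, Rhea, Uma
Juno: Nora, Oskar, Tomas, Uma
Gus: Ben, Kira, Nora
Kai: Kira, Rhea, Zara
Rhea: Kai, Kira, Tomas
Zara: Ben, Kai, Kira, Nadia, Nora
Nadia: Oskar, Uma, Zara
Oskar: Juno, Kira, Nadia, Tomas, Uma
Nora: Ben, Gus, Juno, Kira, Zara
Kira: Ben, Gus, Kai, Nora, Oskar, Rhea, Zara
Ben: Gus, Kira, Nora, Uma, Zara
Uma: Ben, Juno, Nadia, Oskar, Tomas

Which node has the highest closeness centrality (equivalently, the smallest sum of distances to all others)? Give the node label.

Kira

Farness (sum of distances to all others) for each node — Ben:17, Gus:21, Juno:19, Kai:21, Kira:15, Nadia:21, Nora:17, Oskar:17, Rhea:20, Tomas:20, Uma:18, Zara:18.
The smallest farness is 15, for Kira, so Kira has the highest closeness.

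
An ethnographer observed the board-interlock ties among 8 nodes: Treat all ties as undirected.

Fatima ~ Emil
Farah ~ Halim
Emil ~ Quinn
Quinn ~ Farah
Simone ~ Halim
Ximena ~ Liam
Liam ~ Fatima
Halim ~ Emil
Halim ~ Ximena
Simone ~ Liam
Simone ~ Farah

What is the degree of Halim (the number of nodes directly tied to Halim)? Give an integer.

Halim is directly tied to Emil, Farah, Simone, and Ximena. That is 4 neighbors, so the degree of Halim is 4.

4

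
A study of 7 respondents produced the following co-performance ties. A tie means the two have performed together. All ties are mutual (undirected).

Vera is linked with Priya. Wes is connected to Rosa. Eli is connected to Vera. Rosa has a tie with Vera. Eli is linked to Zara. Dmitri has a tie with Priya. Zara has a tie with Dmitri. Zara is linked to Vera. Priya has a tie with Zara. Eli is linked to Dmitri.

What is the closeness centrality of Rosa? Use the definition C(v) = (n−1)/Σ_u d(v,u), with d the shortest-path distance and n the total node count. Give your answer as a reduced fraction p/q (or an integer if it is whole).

Distances from Rosa: Dmitri:3, Eli:2, Priya:2, Vera:1, Wes:1, Zara:2. Sum = 11.
n = 7, so closeness = 6/11.

6/11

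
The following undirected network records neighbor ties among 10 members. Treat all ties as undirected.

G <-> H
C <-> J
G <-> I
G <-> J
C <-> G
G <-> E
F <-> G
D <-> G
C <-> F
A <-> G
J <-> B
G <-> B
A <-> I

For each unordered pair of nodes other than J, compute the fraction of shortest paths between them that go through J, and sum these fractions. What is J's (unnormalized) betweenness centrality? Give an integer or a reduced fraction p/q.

Pairs whose geodesics pass through J — C–B: 1/2.
All other pairs contribute 0.
Summing the contributions gives betweenness(J) = 1/2.

1/2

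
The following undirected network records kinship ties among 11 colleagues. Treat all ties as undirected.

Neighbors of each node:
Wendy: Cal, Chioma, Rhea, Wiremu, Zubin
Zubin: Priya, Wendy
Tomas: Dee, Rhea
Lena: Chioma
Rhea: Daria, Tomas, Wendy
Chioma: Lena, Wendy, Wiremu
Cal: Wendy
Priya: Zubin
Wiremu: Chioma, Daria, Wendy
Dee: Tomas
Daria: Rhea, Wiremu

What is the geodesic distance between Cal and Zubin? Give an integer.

2

One shortest route is Cal – Wendy – Zubin, which uses 2 edges, and Cal and Zubin are not directly tied, so nothing shorter exists. So d(Cal,Zubin) = 2.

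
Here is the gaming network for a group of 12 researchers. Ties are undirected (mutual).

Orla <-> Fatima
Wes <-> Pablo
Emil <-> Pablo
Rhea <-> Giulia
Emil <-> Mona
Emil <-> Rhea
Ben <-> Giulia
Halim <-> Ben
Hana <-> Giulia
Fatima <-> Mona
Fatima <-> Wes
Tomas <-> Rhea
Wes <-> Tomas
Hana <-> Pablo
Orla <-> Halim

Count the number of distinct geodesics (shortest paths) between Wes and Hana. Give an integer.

1

The shortest distance is 2, and the only length-2 path is Wes–Pablo–Hana. So there is exactly 1 shortest path.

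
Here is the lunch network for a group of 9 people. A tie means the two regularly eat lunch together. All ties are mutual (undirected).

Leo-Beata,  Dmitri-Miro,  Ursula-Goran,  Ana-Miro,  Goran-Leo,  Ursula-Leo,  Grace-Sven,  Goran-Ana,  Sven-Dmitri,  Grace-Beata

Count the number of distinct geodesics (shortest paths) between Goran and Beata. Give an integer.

1

The shortest distance is 2, and the only length-2 path is Goran–Leo–Beata. So there is exactly 1 shortest path.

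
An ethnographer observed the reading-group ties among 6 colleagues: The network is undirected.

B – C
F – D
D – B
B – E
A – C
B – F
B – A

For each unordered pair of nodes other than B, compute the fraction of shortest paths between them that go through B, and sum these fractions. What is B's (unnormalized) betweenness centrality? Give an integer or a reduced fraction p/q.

Pairs whose geodesics pass through B — E–F: 1; E–C: 1; E–A: 1; E–D: 1; F–C: 1; F–A: 1; C–D: 1; A–D: 1.
All other pairs contribute 0.
Summing the contributions gives betweenness(B) = 8.

8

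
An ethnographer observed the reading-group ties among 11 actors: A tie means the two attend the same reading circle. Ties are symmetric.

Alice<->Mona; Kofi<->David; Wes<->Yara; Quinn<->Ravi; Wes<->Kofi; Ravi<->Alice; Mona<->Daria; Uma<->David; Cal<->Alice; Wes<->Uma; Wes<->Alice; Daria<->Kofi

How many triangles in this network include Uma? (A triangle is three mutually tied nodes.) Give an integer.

0

Uma's neighbors are David and Wes, but none of them are tied to each other, so no triangle contains Uma.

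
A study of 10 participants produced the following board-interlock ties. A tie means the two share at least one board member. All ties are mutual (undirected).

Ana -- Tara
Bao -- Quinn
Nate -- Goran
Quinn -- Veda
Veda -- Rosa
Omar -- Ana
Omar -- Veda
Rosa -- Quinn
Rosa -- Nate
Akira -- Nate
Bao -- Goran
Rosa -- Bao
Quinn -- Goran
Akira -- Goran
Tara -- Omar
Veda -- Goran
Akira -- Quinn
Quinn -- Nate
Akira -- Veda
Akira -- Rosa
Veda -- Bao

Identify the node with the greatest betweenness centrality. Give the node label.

Veda

Unnormalized betweenness of each node: Akira:6/5, Ana:0, Bao:1/5, Goran:19/12, Nate:1/5, Omar:14, Quinn:107/60, Rosa:19/12, Tara:0, Veda:369/20.
Veda has the largest value, 369/20, making it the main broker — the node through which the most shortest paths run.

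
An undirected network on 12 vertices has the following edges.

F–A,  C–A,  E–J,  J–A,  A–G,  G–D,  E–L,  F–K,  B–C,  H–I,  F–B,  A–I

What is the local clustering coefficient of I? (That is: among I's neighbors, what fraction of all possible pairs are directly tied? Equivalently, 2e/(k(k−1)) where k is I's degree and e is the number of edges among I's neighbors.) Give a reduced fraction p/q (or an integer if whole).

I's neighbors: A and H (k = 2).
Possible neighbor pairs: C(2,2) = 1. Edges among them: none → e = 0.
Clustering(I) = 0/1.

0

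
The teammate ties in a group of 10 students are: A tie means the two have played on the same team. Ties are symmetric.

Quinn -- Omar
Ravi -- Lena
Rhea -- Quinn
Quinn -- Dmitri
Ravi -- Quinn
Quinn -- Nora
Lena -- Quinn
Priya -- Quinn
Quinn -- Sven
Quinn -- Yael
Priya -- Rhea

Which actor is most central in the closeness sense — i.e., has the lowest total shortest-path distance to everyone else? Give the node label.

Quinn

Farness (sum of distances to all others) for each node — Dmitri:17, Lena:16, Nora:17, Omar:17, Priya:16, Quinn:9, Ravi:16, Rhea:16, Sven:17, Yael:17.
The smallest farness is 9, for Quinn, so Quinn has the highest closeness.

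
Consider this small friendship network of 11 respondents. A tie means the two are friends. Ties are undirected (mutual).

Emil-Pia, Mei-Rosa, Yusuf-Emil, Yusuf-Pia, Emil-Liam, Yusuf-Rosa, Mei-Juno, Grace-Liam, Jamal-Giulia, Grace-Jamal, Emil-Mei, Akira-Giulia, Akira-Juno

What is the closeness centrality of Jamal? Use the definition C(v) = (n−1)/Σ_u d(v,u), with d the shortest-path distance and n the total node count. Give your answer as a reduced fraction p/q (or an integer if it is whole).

Distances from Jamal: Akira:2, Emil:3, Giulia:1, Grace:1, Juno:3, Liam:2, Mei:4, Pia:4, Rosa:5, Yusuf:4. Sum = 29.
n = 11, so closeness = 10/29.

10/29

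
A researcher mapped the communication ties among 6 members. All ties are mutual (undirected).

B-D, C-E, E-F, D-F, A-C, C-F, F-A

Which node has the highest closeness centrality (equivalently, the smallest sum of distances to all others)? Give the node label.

Farness (sum of distances to all others) for each node — A:9, B:12, C:8, D:8, E:9, F:6.
The smallest farness is 6, for F, so F has the highest closeness.

F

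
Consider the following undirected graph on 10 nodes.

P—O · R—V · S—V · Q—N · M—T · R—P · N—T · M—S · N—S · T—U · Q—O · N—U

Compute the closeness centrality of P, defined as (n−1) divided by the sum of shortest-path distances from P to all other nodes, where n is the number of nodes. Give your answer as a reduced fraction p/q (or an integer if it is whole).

Distances from P: M:4, N:3, O:1, Q:2, R:1, S:3, T:4, U:4, V:2. Sum = 24.
n = 10, so closeness = 9/24 = 3/8.

3/8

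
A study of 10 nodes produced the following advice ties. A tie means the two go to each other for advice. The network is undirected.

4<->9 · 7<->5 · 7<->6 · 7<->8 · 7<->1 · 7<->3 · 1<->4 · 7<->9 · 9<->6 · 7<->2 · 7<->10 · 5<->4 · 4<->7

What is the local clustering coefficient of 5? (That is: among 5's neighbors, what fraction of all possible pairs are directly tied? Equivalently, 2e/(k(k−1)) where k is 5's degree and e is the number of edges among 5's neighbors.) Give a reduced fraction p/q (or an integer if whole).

5's neighbors: 4 and 7 (k = 2).
Possible neighbor pairs: C(2,2) = 1. Edges among them: 4–7 → e = 1.
Clustering(5) = 1/1.

1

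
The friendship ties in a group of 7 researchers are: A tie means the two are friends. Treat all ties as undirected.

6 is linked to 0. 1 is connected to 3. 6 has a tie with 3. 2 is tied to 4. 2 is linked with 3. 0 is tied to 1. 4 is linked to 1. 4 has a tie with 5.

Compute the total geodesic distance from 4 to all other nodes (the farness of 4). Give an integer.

10

Distances from 4: 0:2, 1:1, 2:1, 3:2, 5:1, 6:3.
Sum = 2 + 1 + 1 + 2 + 1 + 3 = 10.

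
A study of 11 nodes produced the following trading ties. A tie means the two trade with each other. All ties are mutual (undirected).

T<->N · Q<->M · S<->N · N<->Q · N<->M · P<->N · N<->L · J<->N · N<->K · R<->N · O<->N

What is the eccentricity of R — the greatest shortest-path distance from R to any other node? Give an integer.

2

Distances from R: J:2, K:2, L:2, M:2, N:1, O:2, P:2, Q:2, S:2, T:2.
The largest is 2 (to T, J, P, M, S, K, L, O, and Q), so the eccentricity of R is 2.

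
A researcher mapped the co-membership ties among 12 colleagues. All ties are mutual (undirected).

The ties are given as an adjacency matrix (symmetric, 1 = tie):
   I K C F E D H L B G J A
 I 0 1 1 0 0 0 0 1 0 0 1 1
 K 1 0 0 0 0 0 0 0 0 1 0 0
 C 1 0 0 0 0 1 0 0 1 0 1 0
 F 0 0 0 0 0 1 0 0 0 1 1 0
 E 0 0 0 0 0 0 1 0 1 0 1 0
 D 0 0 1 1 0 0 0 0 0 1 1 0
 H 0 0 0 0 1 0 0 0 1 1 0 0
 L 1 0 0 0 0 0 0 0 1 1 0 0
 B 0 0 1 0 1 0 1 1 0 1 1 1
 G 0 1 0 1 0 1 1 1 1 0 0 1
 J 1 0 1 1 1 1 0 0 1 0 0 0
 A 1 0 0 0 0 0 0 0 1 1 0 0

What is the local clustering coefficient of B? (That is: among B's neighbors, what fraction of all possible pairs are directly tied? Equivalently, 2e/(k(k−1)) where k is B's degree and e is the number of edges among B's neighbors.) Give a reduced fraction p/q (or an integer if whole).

2/7

B's neighbors: A, C, E, G, H, J, and L (k = 7).
Possible neighbor pairs: C(7,2) = 21. Edges among them: A–G, C–J, E–H, E–J, G–H, G–L → e = 6.
Clustering(B) = 6/21 = 2/7.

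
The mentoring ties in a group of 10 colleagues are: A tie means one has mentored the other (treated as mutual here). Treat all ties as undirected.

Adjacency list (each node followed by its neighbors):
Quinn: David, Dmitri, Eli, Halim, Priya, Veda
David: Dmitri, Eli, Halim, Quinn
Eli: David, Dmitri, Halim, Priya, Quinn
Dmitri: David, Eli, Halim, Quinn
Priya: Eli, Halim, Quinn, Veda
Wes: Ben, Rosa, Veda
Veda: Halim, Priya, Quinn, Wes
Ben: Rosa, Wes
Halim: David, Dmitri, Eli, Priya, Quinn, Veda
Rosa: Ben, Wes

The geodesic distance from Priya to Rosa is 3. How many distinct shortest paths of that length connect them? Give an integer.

The shortest distance is 3, and the only length-3 path is Priya–Veda–Wes–Rosa. So there is exactly 1 shortest path.

1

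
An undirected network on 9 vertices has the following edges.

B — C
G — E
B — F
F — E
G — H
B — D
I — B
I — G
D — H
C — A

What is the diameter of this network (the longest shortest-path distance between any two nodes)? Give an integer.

Eccentricity of each node (its greatest distance to any other): A:4, B:2, C:3, D:3, E:4, F:3, G:4, H:4, I:3.
The maximum eccentricity is 4, realized for instance by the pair E–A via E – F – B – C – A. So the diameter is 4.

4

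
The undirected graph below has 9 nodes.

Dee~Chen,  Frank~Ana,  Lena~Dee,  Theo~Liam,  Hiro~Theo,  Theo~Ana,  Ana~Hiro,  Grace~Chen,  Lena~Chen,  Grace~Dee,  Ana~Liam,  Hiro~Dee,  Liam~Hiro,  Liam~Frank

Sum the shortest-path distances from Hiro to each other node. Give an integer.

12

Distances from Hiro: Ana:1, Chen:2, Dee:1, Frank:2, Grace:2, Lena:2, Liam:1, Theo:1.
Sum = 1 + 2 + 1 + 2 + 2 + 2 + 1 + 1 = 12.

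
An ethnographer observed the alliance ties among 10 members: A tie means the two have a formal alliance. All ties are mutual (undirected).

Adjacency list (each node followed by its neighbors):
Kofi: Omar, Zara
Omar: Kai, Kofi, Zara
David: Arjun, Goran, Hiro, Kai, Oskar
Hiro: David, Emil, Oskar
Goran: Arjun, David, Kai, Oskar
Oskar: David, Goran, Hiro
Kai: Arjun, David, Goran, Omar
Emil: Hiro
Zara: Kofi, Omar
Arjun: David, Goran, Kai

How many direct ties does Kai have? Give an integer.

4

Kai is directly tied to Arjun, David, Goran, and Omar. That is 4 neighbors, so the degree of Kai is 4.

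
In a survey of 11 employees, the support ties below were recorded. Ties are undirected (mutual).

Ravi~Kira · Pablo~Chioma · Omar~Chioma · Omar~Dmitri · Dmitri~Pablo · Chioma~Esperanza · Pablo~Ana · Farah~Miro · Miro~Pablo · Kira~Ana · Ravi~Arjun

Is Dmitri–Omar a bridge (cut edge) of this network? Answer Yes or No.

No

Even without that edge, Dmitri still reaches Omar via Dmitri – Pablo – Chioma – Omar, so the network stays connected. Not a bridge.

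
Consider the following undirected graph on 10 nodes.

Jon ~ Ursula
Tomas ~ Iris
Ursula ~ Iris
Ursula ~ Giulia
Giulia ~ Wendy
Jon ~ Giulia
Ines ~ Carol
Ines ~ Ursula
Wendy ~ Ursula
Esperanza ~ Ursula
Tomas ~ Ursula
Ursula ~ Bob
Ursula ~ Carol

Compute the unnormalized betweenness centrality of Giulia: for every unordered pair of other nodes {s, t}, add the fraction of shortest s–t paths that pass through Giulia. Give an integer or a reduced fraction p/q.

Pairs whose geodesics pass through Giulia — Wendy–Jon: 1/2.
All other pairs contribute 0.
Summing the contributions gives betweenness(Giulia) = 1/2.

1/2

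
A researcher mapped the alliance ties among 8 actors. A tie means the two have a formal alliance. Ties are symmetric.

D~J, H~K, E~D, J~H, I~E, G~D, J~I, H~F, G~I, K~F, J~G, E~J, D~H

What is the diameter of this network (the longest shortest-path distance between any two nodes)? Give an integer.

3

Eccentricity of each node (its greatest distance to any other): D:2, E:3, F:3, G:3, H:2, I:3, J:2, K:3.
The maximum eccentricity is 3, realized for instance by the pair I–K via I – J – H – K. So the diameter is 3.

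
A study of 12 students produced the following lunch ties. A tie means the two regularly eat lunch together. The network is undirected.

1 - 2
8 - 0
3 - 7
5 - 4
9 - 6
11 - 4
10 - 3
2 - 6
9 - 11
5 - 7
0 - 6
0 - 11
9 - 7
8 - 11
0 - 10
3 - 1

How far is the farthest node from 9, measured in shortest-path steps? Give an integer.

Distances from 9: 0:2, 1:3, 2:2, 3:2, 4:2, 5:2, 6:1, 7:1, 8:2, 10:3, 11:1.
The largest is 3 (to 1 and 10), so the eccentricity of 9 is 3.

3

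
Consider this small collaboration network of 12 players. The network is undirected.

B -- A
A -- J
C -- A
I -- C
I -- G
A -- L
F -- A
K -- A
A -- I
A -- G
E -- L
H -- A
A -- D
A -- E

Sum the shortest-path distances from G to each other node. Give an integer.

20

Distances from G: A:1, B:2, C:2, D:2, E:2, F:2, H:2, I:1, J:2, K:2, L:2.
Sum = 1 + 2 + 2 + 2 + 2 + 2 + 2 + 1 + 2 + 2 + 2 = 20.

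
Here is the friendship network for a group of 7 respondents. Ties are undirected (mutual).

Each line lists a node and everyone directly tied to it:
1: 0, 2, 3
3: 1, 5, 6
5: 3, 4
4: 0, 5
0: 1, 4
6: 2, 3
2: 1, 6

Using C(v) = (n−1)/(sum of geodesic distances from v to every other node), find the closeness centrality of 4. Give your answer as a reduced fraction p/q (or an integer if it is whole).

1/2

Distances from 4: 0:1, 1:2, 2:3, 3:2, 5:1, 6:3. Sum = 12.
n = 7, so closeness = 6/12 = 1/2.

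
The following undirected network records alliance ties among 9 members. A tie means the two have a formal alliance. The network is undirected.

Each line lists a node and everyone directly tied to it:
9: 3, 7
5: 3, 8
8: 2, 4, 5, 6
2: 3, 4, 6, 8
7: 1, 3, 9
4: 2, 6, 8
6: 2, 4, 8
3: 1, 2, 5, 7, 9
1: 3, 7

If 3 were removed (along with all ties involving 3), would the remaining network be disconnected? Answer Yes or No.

Yes

Removing 3 leaves {2, 4, 5, 6, and 8} with no path to {1, 7, and 9}, so the network splits into 2 components. 3 is a cut vertex.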